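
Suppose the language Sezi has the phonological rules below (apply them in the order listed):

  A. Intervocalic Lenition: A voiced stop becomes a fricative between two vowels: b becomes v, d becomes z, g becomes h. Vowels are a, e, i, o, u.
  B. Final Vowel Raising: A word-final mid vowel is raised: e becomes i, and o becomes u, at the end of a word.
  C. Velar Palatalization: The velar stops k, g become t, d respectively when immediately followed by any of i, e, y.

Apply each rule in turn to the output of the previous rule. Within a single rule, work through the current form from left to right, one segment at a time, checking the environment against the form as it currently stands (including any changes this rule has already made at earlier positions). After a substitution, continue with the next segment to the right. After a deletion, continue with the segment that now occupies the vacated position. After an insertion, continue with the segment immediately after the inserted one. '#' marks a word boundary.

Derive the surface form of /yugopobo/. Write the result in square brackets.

A Intervocalic Lenition: [yugopobo] → [yuhopovo]
B Final Vowel Raising: [yuhopovo] → [yuhopovu]
C Velar Palatalization: no change — [yuhopovu]

[yuhopovu]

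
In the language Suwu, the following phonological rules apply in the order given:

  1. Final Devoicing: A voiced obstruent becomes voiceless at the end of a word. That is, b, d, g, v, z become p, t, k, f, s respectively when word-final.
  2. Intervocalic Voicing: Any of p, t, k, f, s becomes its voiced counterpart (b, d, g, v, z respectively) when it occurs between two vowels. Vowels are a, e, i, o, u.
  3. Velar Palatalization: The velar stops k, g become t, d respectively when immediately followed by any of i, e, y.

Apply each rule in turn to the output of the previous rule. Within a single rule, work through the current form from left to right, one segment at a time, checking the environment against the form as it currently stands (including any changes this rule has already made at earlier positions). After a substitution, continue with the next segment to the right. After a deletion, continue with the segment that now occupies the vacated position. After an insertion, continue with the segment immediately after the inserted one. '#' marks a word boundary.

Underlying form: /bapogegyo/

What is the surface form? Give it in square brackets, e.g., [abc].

[babodedyo]

1 Final Devoicing: no change — [bapogegyo]
2 Intervocalic Voicing: [bapogegyo] → [babogegyo]
3 Velar Palatalization: [babogegyo] → [babodedyo]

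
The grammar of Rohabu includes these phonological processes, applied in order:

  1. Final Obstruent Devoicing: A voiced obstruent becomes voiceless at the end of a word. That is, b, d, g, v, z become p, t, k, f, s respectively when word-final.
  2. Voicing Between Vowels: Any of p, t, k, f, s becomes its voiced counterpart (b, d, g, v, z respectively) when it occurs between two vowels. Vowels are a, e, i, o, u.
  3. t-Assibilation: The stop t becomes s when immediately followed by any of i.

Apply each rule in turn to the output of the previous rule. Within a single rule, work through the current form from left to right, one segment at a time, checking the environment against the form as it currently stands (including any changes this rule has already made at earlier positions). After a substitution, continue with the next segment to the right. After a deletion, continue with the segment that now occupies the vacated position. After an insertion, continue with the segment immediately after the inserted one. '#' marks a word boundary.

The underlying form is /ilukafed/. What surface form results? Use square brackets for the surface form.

[ilugavet]

1 Final Obstruent Devoicing: [ilukafed] → [ilukafet]
2 Voicing Between Vowels: [ilukafet] → [ilugavet]
3 t-Assibilation: no change — [ilugavet]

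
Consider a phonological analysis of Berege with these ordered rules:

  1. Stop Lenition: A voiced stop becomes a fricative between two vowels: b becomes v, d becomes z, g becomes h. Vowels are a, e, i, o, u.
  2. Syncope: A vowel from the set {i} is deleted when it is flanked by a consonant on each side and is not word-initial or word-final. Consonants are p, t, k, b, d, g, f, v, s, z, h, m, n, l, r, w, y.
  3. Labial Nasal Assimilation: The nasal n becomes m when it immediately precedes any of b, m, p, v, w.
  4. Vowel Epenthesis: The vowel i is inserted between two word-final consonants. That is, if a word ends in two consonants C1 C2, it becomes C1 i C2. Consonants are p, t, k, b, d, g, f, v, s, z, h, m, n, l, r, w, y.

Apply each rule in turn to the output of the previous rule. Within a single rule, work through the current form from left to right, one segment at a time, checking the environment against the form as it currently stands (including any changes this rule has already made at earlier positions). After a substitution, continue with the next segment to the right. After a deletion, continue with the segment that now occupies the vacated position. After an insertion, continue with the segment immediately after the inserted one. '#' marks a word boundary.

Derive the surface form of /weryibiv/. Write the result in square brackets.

1 Stop Lenition: [weryibiv] → [weryiviv]
2 Syncope: [weryiviv] → [weryvv]
3 Labial Nasal Assimilation: no change — [weryvv]
4 Vowel Epenthesis: [weryvv] → [weryviv]

[weryviv]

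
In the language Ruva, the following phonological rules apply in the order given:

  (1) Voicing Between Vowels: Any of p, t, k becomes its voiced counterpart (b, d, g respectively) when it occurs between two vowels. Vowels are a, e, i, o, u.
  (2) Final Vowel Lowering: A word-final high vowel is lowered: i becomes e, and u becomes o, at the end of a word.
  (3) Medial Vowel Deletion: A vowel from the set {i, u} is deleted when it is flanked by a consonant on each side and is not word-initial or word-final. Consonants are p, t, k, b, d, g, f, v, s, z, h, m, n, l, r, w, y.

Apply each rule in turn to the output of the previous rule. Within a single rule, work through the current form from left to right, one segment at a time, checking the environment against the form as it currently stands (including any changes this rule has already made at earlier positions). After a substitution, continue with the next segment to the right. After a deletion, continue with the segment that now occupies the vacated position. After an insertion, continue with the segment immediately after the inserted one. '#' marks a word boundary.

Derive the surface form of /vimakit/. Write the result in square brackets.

[vmagt]

(1) Voicing Between Vowels: [vimakit] → [vimagit]
(2) Final Vowel Lowering: no change — [vimagit]
(3) Medial Vowel Deletion: [vimagit] → [vmagt]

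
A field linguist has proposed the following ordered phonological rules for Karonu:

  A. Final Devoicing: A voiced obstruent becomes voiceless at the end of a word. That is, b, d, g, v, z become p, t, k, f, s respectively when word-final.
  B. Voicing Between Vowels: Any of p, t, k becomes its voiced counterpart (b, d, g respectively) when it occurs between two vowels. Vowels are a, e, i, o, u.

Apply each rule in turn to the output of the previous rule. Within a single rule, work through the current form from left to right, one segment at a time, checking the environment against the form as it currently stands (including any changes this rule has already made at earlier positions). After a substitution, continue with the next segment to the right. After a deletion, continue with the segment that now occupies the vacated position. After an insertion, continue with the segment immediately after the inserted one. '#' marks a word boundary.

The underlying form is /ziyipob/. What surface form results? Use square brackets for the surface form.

[ziyibop]

A Final Devoicing: [ziyipob] → [ziyipop]
B Voicing Between Vowels: [ziyipop] → [ziyibop]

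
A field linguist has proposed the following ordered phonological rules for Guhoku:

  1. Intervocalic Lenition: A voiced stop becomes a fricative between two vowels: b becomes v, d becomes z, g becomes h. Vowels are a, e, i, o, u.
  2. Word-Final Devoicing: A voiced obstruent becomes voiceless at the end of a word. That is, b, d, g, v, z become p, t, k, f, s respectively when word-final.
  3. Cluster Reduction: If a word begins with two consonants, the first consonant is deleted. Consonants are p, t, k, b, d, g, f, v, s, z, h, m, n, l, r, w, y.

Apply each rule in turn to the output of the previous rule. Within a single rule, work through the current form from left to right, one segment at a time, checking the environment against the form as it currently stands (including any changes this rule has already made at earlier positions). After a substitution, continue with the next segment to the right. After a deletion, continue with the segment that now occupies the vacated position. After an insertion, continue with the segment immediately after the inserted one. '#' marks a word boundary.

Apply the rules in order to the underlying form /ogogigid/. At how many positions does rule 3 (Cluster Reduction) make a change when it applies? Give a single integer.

0

1 Intervocalic Lenition: [ogogigid] → [ohohihid]
2 Word-Final Devoicing: [ohohihid] → [ohohihit]
3 Cluster Reduction: no change — [ohohihit]
Rule 3 changed 0 position(s).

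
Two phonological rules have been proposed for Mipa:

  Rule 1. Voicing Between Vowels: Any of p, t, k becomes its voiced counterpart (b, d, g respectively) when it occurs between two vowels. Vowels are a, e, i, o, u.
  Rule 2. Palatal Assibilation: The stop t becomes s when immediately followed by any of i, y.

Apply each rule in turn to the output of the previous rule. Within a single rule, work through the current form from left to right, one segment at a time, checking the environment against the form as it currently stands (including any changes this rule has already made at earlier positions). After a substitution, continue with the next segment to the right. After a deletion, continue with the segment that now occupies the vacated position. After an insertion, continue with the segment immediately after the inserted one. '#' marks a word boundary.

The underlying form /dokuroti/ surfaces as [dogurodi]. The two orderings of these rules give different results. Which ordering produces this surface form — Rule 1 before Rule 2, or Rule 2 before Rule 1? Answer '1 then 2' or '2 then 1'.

Order 1 then 2:
  1 Voicing Between Vowels: [dokuroti] → [dogurodi]
  2 Palatal Assibilation: no change — [dogurodi]
  result: [dogurodi]
Order 2 then 1:
  2 Palatal Assibilation: [dokuroti] → [dokurosi]
  1 Voicing Between Vowels: [dokurosi] → [dogurosi]
  result: [dogurosi]

1 then 2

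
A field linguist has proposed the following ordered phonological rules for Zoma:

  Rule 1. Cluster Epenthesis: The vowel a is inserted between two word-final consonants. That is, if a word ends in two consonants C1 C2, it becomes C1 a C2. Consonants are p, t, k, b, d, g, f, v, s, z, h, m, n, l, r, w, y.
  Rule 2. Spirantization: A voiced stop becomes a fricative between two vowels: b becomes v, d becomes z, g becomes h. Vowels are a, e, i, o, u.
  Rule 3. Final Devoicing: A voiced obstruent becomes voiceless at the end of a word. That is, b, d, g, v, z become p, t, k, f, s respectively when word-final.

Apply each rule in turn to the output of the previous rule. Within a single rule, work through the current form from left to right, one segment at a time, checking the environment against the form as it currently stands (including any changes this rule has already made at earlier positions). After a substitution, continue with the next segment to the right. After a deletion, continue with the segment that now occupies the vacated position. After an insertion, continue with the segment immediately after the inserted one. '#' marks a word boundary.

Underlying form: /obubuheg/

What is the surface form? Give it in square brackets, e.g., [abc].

Rule 1 Cluster Epenthesis: no change — [obubuheg]
Rule 2 Spirantization: [obubuheg] → [ovuvuheg]
Rule 3 Final Devoicing: [ovuvuheg] → [ovuvuhek]

[ovuvuhek]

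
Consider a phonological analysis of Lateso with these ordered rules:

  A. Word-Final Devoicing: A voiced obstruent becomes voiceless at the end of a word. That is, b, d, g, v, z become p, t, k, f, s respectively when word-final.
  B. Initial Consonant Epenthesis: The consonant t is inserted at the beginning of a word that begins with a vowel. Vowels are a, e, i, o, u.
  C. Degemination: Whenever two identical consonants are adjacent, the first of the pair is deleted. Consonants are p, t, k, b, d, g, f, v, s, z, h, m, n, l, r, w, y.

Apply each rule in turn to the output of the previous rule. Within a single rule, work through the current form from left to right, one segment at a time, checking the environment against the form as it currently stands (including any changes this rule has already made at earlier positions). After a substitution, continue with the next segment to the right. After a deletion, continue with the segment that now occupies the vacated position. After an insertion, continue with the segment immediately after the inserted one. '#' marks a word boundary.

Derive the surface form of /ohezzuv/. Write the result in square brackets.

A Word-Final Devoicing: [ohezzuv] → [ohezzuf]
B Initial Consonant Epenthesis: [ohezzuf] → [tohezzuf]
C Degemination: [tohezzuf] → [tohezuf]

[tohezuf]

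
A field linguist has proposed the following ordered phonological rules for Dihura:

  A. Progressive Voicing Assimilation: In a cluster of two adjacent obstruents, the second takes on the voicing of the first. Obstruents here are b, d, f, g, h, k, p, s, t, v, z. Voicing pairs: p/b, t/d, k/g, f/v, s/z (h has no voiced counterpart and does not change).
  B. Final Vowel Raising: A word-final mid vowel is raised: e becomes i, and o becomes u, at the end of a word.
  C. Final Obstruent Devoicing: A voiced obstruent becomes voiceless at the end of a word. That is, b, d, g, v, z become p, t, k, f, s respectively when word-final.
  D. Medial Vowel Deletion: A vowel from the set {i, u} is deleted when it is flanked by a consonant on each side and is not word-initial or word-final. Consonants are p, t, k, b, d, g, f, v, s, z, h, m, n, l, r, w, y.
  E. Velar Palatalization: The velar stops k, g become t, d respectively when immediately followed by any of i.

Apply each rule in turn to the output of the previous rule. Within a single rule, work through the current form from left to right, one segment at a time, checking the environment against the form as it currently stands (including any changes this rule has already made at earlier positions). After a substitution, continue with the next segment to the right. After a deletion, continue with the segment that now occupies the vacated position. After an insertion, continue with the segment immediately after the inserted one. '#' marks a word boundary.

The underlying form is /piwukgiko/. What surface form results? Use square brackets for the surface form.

[pwkkku]

A Progressive Voicing Assimilation: [piwukgiko] → [piwukkiko]
B Final Vowel Raising: [piwukkiko] → [piwukkiku]
C Final Obstruent Devoicing: no change — [piwukkiku]
D Medial Vowel Deletion: [piwukkiku] → [pwkkku]
E Velar Palatalization: no change — [pwkkku]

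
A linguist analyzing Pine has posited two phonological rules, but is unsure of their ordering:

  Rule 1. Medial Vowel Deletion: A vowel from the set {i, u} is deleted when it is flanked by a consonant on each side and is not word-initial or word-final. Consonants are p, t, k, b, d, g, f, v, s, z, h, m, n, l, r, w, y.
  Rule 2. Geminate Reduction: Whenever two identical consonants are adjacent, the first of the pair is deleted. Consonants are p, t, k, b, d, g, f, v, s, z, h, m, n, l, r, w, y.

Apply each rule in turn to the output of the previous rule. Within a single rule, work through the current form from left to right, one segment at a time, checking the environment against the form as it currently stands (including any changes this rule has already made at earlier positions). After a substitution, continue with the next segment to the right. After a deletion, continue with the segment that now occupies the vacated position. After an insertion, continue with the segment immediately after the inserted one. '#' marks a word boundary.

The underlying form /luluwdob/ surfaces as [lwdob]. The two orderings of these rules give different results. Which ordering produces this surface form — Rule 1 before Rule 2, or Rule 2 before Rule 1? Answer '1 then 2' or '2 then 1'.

1 then 2

Order 1 then 2:
  1 Medial Vowel Deletion: [luluwdob] → [llwdob]
  2 Geminate Reduction: [llwdob] → [lwdob]
  result: [lwdob]
Order 2 then 1:
  2 Geminate Reduction: no change — [luluwdob]
  1 Medial Vowel Deletion: [luluwdob] → [llwdob]
  result: [llwdob]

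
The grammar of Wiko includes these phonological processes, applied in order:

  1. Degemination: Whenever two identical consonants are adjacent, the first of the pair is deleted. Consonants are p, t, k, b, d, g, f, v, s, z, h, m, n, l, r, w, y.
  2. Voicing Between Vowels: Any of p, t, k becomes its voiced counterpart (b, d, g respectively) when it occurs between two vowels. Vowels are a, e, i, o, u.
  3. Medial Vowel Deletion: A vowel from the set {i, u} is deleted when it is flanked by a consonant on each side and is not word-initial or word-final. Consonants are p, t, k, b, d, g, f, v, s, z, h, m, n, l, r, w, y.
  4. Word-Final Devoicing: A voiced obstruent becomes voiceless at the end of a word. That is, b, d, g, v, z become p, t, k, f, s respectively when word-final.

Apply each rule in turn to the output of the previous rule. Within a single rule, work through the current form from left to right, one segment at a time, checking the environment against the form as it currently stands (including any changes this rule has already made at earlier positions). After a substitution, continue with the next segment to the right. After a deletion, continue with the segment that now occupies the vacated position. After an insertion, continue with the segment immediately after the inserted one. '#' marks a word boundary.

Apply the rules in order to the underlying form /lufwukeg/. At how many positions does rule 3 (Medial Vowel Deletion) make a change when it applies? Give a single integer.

1 Degemination: no change — [lufwukeg]
2 Voicing Between Vowels: [lufwukeg] → [lufwugeg]
3 Medial Vowel Deletion: [lufwugeg] → [lfwgeg]
4 Word-Final Devoicing: [lfwgeg] → [lfwgek]
Rule 3 changed 2 position(s).

2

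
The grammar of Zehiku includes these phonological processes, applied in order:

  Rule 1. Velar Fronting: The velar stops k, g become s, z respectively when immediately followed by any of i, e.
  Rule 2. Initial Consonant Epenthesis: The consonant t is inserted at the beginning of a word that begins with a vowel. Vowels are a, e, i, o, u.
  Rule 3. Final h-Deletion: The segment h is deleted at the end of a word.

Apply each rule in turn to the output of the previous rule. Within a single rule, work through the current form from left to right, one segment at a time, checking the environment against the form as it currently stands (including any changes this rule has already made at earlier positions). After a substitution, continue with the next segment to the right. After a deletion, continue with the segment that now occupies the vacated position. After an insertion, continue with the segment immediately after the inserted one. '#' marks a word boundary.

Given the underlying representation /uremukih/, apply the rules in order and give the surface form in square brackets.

Rule 1 Velar Fronting: [uremukih] → [uremusih]
Rule 2 Initial Consonant Epenthesis: [uremusih] → [turemusih]
Rule 3 Final h-Deletion: [turemusih] → [turemusi]

[turemusi]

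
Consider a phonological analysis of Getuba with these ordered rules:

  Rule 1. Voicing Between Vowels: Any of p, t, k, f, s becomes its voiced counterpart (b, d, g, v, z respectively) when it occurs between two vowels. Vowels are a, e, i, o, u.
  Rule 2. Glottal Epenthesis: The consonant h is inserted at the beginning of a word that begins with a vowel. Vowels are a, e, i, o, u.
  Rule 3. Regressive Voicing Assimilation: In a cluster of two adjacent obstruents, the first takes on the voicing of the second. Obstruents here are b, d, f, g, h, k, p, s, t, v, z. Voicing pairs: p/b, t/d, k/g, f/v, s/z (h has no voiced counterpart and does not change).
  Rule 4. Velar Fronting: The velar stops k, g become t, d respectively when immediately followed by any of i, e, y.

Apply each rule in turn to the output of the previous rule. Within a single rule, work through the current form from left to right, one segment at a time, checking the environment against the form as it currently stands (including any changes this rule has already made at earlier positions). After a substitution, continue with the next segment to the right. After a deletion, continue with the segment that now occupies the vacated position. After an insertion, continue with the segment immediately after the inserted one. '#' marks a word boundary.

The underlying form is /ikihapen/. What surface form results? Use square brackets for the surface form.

[hidihaben]

Rule 1 Voicing Between Vowels: [ikihapen] → [igihaben]
Rule 2 Glottal Epenthesis: [igihaben] → [higihaben]
Rule 3 Regressive Voicing Assimilation: no change — [higihaben]
Rule 4 Velar Fronting: [higihaben] → [hidihaben]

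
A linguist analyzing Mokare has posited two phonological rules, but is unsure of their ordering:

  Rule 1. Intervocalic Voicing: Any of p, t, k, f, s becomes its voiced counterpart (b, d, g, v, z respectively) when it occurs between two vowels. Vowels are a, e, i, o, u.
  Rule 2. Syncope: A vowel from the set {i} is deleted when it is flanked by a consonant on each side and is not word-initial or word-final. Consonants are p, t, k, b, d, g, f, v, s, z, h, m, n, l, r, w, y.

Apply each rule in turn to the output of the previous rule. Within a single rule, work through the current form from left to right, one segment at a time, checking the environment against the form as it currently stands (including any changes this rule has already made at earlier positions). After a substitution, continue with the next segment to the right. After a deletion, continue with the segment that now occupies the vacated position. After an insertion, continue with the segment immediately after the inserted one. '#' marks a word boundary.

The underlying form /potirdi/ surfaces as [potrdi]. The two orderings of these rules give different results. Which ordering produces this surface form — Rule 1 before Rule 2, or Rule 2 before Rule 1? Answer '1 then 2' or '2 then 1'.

2 then 1

Order 1 then 2:
  1 Intervocalic Voicing: [potirdi] → [podirdi]
  2 Syncope: [podirdi] → [podrdi]
  result: [podrdi]
Order 2 then 1:
  2 Syncope: [potirdi] → [potrdi]
  1 Intervocalic Voicing: no change — [potrdi]
  result: [potrdi]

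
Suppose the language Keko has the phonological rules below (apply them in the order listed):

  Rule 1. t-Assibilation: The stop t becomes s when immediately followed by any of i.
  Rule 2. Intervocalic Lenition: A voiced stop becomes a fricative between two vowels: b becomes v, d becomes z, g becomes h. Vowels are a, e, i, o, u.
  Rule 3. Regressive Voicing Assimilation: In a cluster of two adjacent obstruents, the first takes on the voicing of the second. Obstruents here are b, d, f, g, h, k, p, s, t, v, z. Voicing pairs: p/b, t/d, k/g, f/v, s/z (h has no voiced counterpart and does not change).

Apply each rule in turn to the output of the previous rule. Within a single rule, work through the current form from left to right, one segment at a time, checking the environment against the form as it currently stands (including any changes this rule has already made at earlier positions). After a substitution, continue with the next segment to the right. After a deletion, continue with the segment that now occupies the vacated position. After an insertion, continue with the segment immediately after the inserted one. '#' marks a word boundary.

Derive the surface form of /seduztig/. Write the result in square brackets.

[sezussig]

Rule 1 t-Assibilation: [seduztig] → [seduzsig]
Rule 2 Intervocalic Lenition: [seduzsig] → [sezuzsig]
Rule 3 Regressive Voicing Assimilation: [sezuzsig] → [sezussig]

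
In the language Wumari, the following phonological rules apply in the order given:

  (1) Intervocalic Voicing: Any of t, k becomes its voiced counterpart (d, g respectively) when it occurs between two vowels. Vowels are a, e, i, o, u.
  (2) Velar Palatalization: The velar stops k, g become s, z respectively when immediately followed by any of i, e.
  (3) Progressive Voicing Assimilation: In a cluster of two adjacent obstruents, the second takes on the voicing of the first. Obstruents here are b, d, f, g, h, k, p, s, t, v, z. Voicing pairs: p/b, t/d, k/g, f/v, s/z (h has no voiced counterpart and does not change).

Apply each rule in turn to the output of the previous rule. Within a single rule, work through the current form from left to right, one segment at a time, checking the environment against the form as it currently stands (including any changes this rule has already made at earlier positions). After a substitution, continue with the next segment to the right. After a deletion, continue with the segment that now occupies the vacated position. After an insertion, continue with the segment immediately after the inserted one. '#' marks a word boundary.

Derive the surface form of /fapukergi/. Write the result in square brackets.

(1) Intervocalic Voicing: [fapukergi] → [fapugergi]
(2) Velar Palatalization: [fapugergi] → [fapuzerzi]
(3) Progressive Voicing Assimilation: no change — [fapuzerzi]

[fapuzerzi]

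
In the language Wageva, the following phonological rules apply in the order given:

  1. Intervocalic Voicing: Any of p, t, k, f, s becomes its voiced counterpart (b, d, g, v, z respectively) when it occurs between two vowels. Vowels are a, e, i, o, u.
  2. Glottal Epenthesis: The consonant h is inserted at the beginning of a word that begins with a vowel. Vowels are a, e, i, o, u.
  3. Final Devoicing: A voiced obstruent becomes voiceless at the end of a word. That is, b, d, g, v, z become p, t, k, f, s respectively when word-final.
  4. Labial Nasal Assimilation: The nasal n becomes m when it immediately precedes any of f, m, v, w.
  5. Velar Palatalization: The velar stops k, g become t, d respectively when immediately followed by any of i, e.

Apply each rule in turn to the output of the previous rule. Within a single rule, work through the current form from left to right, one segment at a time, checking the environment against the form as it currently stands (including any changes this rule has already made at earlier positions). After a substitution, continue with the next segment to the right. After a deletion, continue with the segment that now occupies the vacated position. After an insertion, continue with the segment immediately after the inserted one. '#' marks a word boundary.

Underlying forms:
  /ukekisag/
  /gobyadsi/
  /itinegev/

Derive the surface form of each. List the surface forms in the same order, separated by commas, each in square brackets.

[hudedizak], [gobyadsi], [hidinedef]

/ukekisag/:
  1 Intervocalic Voicing: [ukekisag] → [ugegizag]
  2 Glottal Epenthesis: [ugegizag] → [hugegizag]
  3 Final Devoicing: [hugegizag] → [hugegizak]
  4 Labial Nasal Assimilation: no change — [hugegizak]
  5 Velar Palatalization: [hugegizak] → [hudedizak]
/gobyadsi/:
  1 Intervocalic Voicing: no change — [gobyadsi]
  2 Glottal Epenthesis: no change — [gobyadsi]
  3 Final Devoicing: no change — [gobyadsi]
  4 Labial Nasal Assimilation: no change — [gobyadsi]
  5 Velar Palatalization: no change — [gobyadsi]
/itinegev/:
  1 Intervocalic Voicing: [itinegev] → [idinegev]
  2 Glottal Epenthesis: [idinegev] → [hidinegev]
  3 Final Devoicing: [hidinegev] → [hidinegef]
  4 Labial Nasal Assimilation: no change — [hidinegef]
  5 Velar Palatalization: [hidinegef] → [hidinedef]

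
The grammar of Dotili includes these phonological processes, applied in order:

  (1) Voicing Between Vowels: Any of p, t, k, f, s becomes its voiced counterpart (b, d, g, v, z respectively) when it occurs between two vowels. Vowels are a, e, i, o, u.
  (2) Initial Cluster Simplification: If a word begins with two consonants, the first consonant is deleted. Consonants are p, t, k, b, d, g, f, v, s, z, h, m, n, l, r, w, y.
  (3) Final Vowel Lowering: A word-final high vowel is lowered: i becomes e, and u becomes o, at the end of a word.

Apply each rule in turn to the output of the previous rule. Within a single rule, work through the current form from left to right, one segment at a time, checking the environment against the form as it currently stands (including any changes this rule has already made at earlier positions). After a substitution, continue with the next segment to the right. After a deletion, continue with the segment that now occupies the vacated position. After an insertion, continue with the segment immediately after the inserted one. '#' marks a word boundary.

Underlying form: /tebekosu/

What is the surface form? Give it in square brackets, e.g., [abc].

[tebegozo]

(1) Voicing Between Vowels: [tebekosu] → [tebegozu]
(2) Initial Cluster Simplification: no change — [tebegozu]
(3) Final Vowel Lowering: [tebegozu] → [tebegozo]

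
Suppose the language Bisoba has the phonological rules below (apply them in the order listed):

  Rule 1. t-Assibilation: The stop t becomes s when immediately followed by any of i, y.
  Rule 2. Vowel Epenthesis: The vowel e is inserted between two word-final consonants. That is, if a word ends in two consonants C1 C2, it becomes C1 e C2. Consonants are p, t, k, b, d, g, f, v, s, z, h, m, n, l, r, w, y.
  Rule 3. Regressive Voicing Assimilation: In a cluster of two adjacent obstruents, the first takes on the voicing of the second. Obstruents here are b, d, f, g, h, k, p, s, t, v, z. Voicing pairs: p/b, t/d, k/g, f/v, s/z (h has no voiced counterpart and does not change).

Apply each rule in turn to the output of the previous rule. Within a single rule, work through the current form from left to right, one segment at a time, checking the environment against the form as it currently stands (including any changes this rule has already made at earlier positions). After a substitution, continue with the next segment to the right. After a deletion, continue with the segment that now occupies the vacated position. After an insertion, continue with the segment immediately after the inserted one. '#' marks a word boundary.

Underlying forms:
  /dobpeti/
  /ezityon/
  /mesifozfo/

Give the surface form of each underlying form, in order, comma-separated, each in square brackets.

/dobpeti/:
  Rule 1 t-Assibilation: [dobpeti] → [dobpesi]
  Rule 2 Vowel Epenthesis: no change — [dobpesi]
  Rule 3 Regressive Voicing Assimilation: [dobpesi] → [doppesi]
/ezityon/:
  Rule 1 t-Assibilation: [ezityon] → [ezisyon]
  Rule 2 Vowel Epenthesis: no change — [ezisyon]
  Rule 3 Regressive Voicing Assimilation: no change — [ezisyon]
/mesifozfo/:
  Rule 1 t-Assibilation: no change — [mesifozfo]
  Rule 2 Vowel Epenthesis: no change — [mesifozfo]
  Rule 3 Regressive Voicing Assimilation: [mesifozfo] → [mesifosfo]

[doppesi], [ezisyon], [mesifosfo]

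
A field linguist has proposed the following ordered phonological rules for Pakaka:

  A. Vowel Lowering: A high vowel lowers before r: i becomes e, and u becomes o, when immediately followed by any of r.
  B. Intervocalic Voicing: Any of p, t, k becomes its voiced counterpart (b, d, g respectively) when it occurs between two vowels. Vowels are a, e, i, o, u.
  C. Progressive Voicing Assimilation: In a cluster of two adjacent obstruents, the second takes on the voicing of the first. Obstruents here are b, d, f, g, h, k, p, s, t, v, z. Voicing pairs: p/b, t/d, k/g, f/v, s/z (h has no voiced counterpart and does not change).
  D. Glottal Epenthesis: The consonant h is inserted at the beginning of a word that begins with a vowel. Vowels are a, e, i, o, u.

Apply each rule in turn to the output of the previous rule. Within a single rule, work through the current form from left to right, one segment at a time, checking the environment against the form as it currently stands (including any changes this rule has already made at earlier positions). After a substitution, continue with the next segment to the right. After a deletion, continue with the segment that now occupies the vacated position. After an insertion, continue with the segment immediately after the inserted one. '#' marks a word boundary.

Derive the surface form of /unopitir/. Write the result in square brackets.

[hunobider]

A Vowel Lowering: [unopitir] → [unopiter]
B Intervocalic Voicing: [unopiter] → [unobider]
C Progressive Voicing Assimilation: no change — [unobider]
D Glottal Epenthesis: [unobider] → [hunobider]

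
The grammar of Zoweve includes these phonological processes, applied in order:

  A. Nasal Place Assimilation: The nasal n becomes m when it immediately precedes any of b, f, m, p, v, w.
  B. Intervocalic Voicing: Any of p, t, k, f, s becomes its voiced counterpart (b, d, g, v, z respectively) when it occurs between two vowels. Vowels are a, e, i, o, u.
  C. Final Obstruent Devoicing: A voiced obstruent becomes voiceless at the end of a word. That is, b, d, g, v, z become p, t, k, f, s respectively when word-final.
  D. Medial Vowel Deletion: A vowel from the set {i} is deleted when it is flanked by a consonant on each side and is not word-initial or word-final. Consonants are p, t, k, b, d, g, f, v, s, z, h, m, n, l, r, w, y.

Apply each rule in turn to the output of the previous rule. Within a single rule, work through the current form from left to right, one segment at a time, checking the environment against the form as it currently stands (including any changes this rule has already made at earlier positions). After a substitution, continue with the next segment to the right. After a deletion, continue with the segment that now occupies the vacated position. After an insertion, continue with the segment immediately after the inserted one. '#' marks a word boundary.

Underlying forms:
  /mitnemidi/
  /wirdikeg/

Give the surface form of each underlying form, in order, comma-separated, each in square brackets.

/mitnemidi/:
  A Nasal Place Assimilation: no change — [mitnemidi]
  B Intervocalic Voicing: no change — [mitnemidi]
  C Final Obstruent Devoicing: no change — [mitnemidi]
  D Medial Vowel Deletion: [mitnemidi] → [mtnemdi]
/wirdikeg/:
  A Nasal Place Assimilation: no change — [wirdikeg]
  B Intervocalic Voicing: [wirdikeg] → [wirdigeg]
  C Final Obstruent Devoicing: [wirdigeg] → [wirdigek]
  D Medial Vowel Deletion: [wirdigek] → [wrdgek]

[mtnemdi], [wrdgek]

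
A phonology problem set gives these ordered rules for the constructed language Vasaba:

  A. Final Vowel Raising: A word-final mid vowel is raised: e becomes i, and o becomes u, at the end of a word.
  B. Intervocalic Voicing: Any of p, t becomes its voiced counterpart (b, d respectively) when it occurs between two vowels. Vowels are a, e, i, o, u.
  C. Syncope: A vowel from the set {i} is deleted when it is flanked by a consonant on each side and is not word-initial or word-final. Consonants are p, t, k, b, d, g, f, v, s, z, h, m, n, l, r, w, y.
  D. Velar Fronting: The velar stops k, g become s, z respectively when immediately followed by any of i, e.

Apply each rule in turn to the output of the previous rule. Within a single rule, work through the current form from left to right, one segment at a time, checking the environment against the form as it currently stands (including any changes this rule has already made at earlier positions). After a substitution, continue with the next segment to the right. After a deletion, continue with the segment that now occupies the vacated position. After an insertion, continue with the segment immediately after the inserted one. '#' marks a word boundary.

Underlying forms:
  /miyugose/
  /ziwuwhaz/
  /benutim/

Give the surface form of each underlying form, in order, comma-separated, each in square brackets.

/miyugose/:
  A Final Vowel Raising: [miyugose] → [miyugosi]
  B Intervocalic Voicing: no change — [miyugosi]
  C Syncope: [miyugosi] → [myugosi]
  D Velar Fronting: no change — [myugosi]
/ziwuwhaz/:
  A Final Vowel Raising: no change — [ziwuwhaz]
  B Intervocalic Voicing: no change — [ziwuwhaz]
  C Syncope: [ziwuwhaz] → [zwuwhaz]
  D Velar Fronting: no change — [zwuwhaz]
/benutim/:
  A Final Vowel Raising: no change — [benutim]
  B Intervocalic Voicing: [benutim] → [benudim]
  C Syncope: [benudim] → [benudm]
  D Velar Fronting: no change — [benudm]

[myugosi], [zwuwhaz], [benudm]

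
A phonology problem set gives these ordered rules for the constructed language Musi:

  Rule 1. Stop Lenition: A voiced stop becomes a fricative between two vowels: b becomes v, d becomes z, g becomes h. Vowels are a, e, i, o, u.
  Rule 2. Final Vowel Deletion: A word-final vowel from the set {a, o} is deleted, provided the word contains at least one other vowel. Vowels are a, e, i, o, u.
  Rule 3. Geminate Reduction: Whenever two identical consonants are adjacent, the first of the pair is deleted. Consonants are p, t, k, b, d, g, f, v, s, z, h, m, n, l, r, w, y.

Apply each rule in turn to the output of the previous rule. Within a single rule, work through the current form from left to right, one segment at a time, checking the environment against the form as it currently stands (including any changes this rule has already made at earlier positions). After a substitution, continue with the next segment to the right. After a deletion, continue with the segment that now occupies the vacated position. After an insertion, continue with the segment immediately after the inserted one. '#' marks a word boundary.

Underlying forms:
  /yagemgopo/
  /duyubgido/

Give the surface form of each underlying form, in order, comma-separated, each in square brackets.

/yagemgopo/:
  Rule 1 Stop Lenition: [yagemgopo] → [yahemgopo]
  Rule 2 Final Vowel Deletion: [yahemgopo] → [yahemgop]
  Rule 3 Geminate Reduction: no change — [yahemgop]
/duyubgido/:
  Rule 1 Stop Lenition: [duyubgido] → [duyubgizo]
  Rule 2 Final Vowel Deletion: [duyubgizo] → [duyubgiz]
  Rule 3 Geminate Reduction: no change — [duyubgiz]

[yahemgop], [duyubgiz]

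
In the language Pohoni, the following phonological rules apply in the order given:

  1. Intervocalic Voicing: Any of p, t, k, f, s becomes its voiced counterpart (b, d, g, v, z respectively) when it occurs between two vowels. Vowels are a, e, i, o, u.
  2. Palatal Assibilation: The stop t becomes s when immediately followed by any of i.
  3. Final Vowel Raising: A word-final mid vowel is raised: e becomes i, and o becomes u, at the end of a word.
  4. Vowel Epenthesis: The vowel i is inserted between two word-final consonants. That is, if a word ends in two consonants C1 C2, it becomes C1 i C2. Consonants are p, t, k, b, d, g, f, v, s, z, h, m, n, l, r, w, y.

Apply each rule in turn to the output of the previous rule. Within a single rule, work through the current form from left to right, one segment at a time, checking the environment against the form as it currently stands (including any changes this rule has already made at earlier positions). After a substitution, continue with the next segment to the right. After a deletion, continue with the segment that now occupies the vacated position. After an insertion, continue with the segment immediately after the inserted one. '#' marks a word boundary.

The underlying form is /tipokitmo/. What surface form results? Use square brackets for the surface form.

[sibogitmu]

1 Intervocalic Voicing: [tipokitmo] → [tibogitmo]
2 Palatal Assibilation: [tibogitmo] → [sibogitmo]
3 Final Vowel Raising: [sibogitmo] → [sibogitmu]
4 Vowel Epenthesis: no change — [sibogitmu]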